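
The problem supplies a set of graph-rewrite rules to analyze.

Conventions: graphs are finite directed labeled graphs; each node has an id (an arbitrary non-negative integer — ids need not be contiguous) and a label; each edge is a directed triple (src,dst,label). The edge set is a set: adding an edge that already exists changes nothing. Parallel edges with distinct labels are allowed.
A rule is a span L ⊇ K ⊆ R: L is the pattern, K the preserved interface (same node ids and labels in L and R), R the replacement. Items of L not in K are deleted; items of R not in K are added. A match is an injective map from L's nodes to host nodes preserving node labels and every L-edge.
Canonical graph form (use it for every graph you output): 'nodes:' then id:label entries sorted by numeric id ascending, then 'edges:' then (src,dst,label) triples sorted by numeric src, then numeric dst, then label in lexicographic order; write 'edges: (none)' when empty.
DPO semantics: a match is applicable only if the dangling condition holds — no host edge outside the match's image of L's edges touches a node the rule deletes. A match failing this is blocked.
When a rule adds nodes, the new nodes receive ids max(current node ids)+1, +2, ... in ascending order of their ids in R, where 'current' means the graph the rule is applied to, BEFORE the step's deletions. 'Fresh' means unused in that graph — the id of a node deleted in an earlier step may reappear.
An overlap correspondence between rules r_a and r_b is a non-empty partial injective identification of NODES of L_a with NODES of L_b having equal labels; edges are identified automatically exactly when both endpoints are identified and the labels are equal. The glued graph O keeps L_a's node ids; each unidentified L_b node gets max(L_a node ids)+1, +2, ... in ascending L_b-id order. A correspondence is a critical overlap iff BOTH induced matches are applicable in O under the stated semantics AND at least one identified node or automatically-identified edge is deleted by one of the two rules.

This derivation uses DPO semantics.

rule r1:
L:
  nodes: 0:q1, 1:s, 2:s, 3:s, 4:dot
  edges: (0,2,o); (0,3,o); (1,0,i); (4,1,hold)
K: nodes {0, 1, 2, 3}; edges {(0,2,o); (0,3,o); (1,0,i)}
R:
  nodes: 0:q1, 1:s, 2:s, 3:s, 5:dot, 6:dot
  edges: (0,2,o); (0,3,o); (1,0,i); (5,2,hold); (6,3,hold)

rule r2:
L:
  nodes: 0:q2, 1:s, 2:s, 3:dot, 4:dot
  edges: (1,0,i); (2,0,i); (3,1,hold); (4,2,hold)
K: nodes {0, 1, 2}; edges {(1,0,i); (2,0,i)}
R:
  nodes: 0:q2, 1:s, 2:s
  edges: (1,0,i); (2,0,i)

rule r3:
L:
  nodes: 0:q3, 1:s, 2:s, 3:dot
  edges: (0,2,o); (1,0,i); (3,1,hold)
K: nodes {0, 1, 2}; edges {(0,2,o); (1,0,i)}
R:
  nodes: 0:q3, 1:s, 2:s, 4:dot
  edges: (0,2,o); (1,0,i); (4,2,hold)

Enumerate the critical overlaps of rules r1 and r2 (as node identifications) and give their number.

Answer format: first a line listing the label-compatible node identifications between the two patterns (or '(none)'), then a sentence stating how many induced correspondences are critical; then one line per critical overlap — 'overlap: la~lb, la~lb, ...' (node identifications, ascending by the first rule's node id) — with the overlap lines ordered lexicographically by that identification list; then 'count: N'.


label-compatible node identifications between L(r1) and L(r2): 1~1, 1~2, 2~1, 2~2, 3~1, 3~2, 4~3, 4~4
6 of the induced correspondences are critical overlaps of r1 and r2.
overlap: 1~1, 2~2, 4~3
overlap: 1~1, 3~2, 4~3
overlap: 1~1, 4~3
overlap: 1~2, 2~1, 4~4
overlap: 1~2, 3~1, 4~4
overlap: 1~2, 4~4
count: 6


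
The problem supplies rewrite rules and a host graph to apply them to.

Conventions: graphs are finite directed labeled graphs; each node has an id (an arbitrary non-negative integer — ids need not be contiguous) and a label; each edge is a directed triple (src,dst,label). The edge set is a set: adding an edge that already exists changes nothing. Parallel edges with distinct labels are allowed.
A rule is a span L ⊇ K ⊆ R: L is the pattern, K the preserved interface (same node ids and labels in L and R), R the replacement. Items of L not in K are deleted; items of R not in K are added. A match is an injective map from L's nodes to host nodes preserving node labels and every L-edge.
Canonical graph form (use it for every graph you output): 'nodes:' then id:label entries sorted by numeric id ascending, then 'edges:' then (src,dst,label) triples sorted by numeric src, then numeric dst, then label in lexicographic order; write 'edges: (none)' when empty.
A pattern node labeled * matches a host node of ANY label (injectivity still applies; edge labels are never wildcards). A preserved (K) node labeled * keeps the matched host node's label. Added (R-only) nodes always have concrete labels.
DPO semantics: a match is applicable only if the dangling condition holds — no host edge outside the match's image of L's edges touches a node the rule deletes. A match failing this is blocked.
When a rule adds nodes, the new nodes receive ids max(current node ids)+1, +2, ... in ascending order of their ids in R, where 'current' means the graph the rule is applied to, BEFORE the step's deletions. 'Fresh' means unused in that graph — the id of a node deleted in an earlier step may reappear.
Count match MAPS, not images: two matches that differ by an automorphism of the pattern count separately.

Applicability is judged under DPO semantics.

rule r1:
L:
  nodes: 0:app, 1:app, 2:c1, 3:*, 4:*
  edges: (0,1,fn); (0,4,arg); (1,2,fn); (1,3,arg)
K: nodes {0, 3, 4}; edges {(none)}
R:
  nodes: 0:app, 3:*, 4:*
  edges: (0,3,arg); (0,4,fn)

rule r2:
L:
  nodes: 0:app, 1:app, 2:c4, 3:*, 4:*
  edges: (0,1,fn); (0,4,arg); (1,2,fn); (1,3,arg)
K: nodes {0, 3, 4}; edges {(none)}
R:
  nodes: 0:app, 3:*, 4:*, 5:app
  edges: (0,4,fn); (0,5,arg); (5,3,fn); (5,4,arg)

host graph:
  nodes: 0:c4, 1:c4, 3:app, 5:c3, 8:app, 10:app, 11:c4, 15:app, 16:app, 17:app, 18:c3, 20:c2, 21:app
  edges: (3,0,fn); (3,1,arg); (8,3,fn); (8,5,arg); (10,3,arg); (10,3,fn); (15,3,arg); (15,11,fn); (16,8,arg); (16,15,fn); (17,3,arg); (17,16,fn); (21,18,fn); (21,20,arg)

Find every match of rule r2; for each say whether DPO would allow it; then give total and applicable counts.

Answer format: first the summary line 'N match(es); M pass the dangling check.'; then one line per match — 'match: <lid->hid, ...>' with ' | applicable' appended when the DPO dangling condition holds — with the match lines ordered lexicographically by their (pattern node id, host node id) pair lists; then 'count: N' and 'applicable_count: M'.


2 match(es); 1 pass the dangling check.
match: 0->8, 1->3, 2->0, 3->1, 4->5
match: 0->16, 1->15, 2->11, 3->3, 4->8 | applicable
count: 2
applicable_count: 1


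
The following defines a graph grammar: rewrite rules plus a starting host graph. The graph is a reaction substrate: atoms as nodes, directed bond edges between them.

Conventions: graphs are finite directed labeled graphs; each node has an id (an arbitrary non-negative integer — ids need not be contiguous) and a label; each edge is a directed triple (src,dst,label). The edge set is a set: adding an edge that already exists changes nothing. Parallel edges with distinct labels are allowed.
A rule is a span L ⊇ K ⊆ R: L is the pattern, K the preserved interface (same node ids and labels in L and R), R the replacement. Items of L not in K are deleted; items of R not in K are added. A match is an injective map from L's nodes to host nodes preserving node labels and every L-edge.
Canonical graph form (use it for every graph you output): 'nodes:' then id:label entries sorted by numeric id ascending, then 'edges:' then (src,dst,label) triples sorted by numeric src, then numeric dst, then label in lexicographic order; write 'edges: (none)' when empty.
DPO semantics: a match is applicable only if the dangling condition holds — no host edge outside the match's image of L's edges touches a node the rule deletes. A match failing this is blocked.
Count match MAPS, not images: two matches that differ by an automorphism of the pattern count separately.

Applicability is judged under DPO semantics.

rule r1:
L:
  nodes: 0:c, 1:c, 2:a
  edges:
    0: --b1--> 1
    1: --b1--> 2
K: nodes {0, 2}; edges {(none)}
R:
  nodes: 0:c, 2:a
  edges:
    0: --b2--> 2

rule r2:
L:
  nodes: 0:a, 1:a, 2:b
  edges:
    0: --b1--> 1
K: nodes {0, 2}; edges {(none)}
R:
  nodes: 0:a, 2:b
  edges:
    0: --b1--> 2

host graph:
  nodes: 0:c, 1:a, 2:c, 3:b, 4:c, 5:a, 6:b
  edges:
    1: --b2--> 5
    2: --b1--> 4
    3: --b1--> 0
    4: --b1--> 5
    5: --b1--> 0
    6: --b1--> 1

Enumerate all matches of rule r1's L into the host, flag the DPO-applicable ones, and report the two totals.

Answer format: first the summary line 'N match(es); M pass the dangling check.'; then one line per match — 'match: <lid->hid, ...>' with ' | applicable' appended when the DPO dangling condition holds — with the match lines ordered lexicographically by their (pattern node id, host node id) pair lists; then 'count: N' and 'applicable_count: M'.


1 match(es); 1 pass the dangling check.
match: 0->2, 1->4, 2->5 | applicable
count: 1
applicable_count: 1


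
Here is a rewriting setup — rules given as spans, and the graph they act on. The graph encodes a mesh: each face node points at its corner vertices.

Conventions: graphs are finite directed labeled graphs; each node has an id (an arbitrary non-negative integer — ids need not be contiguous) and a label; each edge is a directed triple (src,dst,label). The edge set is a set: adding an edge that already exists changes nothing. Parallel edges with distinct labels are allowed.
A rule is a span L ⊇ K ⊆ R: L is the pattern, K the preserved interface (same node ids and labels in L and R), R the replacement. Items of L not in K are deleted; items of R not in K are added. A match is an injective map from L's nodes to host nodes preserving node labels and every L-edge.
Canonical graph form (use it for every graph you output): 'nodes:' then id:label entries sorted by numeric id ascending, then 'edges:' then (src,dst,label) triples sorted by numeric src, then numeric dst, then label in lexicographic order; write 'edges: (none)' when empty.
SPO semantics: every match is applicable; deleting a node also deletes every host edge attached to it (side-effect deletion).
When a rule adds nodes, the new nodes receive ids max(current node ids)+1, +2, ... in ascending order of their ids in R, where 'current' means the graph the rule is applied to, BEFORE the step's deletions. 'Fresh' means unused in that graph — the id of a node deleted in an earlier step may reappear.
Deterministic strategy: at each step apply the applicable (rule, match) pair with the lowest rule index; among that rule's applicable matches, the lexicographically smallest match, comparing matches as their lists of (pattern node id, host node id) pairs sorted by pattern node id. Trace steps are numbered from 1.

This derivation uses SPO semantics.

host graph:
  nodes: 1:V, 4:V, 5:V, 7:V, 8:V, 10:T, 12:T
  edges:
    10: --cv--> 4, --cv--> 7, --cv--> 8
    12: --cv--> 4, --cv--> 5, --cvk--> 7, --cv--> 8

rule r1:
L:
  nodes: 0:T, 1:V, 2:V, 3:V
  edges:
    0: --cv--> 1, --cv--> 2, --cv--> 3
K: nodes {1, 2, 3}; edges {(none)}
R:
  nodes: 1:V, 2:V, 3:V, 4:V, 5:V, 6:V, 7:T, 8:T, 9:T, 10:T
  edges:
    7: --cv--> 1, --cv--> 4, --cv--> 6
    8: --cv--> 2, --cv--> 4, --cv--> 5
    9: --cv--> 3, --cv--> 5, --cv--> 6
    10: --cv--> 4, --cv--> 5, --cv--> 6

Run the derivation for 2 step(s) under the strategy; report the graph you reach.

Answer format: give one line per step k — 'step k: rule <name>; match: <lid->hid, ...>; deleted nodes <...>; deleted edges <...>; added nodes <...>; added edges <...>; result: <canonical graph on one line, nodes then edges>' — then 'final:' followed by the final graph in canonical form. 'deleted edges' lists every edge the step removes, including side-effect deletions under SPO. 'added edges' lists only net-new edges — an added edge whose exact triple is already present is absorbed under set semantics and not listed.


step 1: rule r1; match: 0->10, 1->4, 2->7, 3->8; deleted nodes 10; deleted edges (10,4,cv); (10,7,cv); (10,8,cv); added nodes 13, 14, 15, 16, 17, 18, 19; added edges (16,4,cv); (16,13,cv); (16,15,cv); (17,7,cv); (17,13,cv); (17,14,cv); (18,8,cv); (18,14,cv); (18,15,cv); (19,13,cv); (19,14,cv); (19,15,cv); result: nodes: 1:V, 4:V, 5:V, 7:V, 8:V, 12:T, 13:V, 14:V, 15:V, 16:T, 17:T, 18:T, 19:T edges: (12,4,cv); (12,5,cv); (12,7,cvk); (12,8,cv); (16,4,cv); (16,13,cv); (16,15,cv); (17,7,cv); (17,13,cv); (17,14,cv); (18,8,cv); (18,14,cv); (18,15,cv); (19,13,cv); (19,14,cv); (19,15,cv)
step 2: rule r1; match: 0->12, 1->4, 2->5, 3->8; deleted nodes 12; deleted edges (12,4,cv); (12,5,cv); (12,7,cvk); (12,8,cv); added nodes 20, 21, 22, 23, 24, 25, 26; added edges (23,4,cv); (23,20,cv); (23,22,cv); (24,5,cv); (24,20,cv); (24,21,cv); (25,8,cv); (25,21,cv); (25,22,cv); (26,20,cv); (26,21,cv); (26,22,cv); result: nodes: 1:V, 4:V, 5:V, 7:V, 8:V, 13:V, 14:V, 15:V, 16:T, 17:T, 18:T, 19:T, 20:V, 21:V, 22:V, 23:T, 24:T, 25:T, 26:T edges: (16,4,cv); (16,13,cv); (16,15,cv); (17,7,cv); (17,13,cv); (17,14,cv); (18,8,cv); (18,14,cv); (18,15,cv); (19,13,cv); (19,14,cv); (19,15,cv); (23,4,cv); (23,20,cv); (23,22,cv); (24,5,cv); (24,20,cv); (24,21,cv); (25,8,cv); (25,21,cv); (25,22,cv); (26,20,cv); (26,21,cv); (26,22,cv)
final:
nodes: 1:V, 4:V, 5:V, 7:V, 8:V, 13:V, 14:V, 15:V, 16:T, 17:T, 18:T, 19:T, 20:V, 21:V, 22:V, 23:T, 24:T, 25:T, 26:T
edges: (16,4,cv); (16,13,cv); (16,15,cv); (17,7,cv); (17,13,cv); (17,14,cv); (18,8,cv); (18,14,cv); (18,15,cv); (19,13,cv); (19,14,cv); (19,15,cv); (23,4,cv); (23,20,cv); (23,22,cv); (24,5,cv); (24,20,cv); (24,21,cv); (25,8,cv); (25,21,cv); (25,22,cv); (26,20,cv); (26,21,cv); (26,22,cv)


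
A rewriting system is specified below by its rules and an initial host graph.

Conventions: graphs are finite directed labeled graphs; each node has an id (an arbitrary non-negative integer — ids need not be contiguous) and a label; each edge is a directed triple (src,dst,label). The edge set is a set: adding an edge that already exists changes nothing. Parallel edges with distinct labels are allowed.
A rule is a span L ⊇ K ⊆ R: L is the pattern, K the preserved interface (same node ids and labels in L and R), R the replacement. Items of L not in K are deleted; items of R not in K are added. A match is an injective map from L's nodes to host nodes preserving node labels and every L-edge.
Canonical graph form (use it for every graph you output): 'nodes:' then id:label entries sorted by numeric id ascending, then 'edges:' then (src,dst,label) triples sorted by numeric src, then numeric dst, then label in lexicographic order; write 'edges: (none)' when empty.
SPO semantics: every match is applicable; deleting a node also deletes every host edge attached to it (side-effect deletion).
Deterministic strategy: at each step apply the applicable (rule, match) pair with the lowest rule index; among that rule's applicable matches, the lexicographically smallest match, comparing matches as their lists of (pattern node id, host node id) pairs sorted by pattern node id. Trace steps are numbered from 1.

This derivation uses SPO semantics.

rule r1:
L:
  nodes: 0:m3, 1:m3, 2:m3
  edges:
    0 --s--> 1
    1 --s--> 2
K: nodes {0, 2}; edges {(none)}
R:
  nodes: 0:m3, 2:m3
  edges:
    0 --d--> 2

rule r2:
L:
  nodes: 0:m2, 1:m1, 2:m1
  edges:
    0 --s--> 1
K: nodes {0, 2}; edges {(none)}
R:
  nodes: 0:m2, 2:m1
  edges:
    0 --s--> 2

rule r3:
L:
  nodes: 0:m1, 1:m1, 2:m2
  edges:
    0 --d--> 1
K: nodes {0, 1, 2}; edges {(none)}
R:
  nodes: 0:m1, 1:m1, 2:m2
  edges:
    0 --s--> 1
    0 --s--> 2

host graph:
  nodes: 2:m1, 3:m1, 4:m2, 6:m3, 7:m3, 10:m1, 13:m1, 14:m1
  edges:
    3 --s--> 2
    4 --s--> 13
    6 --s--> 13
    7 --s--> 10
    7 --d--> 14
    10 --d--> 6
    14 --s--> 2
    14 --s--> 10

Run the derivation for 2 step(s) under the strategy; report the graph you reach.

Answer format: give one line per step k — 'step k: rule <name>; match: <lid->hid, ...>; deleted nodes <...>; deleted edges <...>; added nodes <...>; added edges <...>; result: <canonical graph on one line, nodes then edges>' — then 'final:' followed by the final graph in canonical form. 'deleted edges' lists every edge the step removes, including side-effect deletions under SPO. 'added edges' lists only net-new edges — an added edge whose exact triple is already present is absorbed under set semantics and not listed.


step 1: rule r2; match: 0->4, 1->13, 2->2; deleted nodes 13; deleted edges (4,13,s); (6,13,s); added nodes (none); added edges (4,2,s); result: nodes: 2:m1, 3:m1, 4:m2, 6:m3, 7:m3, 10:m1, 14:m1 edges: (3,2,s); (4,2,s); (7,10,s); (7,14,d); (10,6,d); (14,2,s); (14,10,s)
step 2: rule r2; match: 0->4, 1->2, 2->3; deleted nodes 2; deleted edges (3,2,s); (4,2,s); (14,2,s); added nodes (none); added edges (4,3,s); result: nodes: 3:m1, 4:m2, 6:m3, 7:m3, 10:m1, 14:m1 edges: (4,3,s); (7,10,s); (7,14,d); (10,6,d); (14,10,s)
final:
nodes: 3:m1, 4:m2, 6:m3, 7:m3, 10:m1, 14:m1
edges: (4,3,s); (7,10,s); (7,14,d); (10,6,d); (14,10,s)


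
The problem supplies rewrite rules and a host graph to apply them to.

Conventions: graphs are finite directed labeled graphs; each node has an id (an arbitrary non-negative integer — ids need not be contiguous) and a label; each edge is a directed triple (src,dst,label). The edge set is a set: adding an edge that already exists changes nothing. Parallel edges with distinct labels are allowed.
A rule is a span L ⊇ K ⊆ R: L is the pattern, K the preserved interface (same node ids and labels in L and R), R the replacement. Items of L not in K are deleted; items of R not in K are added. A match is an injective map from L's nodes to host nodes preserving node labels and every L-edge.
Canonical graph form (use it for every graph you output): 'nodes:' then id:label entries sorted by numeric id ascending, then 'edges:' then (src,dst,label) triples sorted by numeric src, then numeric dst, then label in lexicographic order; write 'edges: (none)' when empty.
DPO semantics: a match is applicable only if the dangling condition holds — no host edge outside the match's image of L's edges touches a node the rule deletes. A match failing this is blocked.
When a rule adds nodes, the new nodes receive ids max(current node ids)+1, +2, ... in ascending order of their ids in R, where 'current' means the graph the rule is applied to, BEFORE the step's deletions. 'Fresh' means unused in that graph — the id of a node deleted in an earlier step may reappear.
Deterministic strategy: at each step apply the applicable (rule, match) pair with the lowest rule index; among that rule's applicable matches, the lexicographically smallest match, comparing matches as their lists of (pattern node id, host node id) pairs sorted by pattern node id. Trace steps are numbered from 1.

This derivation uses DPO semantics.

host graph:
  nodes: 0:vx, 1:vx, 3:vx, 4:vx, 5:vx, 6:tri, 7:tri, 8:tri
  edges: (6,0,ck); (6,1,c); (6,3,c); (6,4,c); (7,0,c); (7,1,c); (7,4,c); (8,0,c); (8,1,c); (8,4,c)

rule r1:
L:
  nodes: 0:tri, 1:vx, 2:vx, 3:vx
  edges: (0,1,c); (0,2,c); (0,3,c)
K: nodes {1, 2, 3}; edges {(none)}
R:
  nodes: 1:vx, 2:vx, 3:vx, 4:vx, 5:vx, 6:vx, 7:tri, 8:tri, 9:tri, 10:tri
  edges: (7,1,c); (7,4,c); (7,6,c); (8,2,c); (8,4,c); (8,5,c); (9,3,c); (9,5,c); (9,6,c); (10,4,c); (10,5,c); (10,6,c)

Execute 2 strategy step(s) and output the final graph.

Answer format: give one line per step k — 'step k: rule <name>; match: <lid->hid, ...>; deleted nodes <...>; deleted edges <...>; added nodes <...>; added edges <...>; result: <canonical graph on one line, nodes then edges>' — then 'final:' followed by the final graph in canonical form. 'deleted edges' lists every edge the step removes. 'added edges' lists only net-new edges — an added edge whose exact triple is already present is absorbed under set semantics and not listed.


step 1: rule r1; match: 0->7, 1->0, 2->1, 3->4; deleted nodes 7; deleted edges (7,0,c); (7,1,c); (7,4,c); added nodes 9, 10, 11, 12, 13, 14, 15; added edges (12,0,c); (12,9,c); (12,11,c); (13,1,c); (13,9,c); (13,10,c); (14,4,c); (14,10,c); (14,11,c); (15,9,c); (15,10,c); (15,11,c); result: nodes: 0:vx, 1:vx, 3:vx, 4:vx, 5:vx, 6:tri, 8:tri, 9:vx, 10:vx, 11:vx, 12:tri, 13:tri, 14:tri, 15:tri edges: (6,0,ck); (6,1,c); (6,3,c); (6,4,c); (8,0,c); (8,1,c); (8,4,c); (12,0,c); (12,9,c); (12,11,c); (13,1,c); (13,9,c); (13,10,c); (14,4,c); (14,10,c); (14,11,c); (15,9,c); (15,10,c); (15,11,c)
step 2: rule r1; match: 0->8, 1->0, 2->1, 3->4; deleted nodes 8; deleted edges (8,0,c); (8,1,c); (8,4,c); added nodes 16, 17, 18, 19, 20, 21, 22; added edges (19,0,c); (19,16,c); (19,18,c); (20,1,c); (20,16,c); (20,17,c); (21,4,c); (21,17,c); (21,18,c); (22,16,c); (22,17,c); (22,18,c); result: nodes: 0:vx, 1:vx, 3:vx, 4:vx, 5:vx, 6:tri, 9:vx, 10:vx, 11:vx, 12:tri, 13:tri, 14:tri, 15:tri, 16:vx, 17:vx, 18:vx, 19:tri, 20:tri, 21:tri, 22:tri edges: (6,0,ck); (6,1,c); (6,3,c); (6,4,c); (12,0,c); (12,9,c); (12,11,c); (13,1,c); (13,9,c); (13,10,c); (14,4,c); (14,10,c); (14,11,c); (15,9,c); (15,10,c); (15,11,c); (19,0,c); (19,16,c); (19,18,c); (20,1,c); (20,16,c); (20,17,c); (21,4,c); (21,17,c); (21,18,c); (22,16,c); (22,17,c); (22,18,c)
final:
nodes: 0:vx, 1:vx, 3:vx, 4:vx, 5:vx, 6:tri, 9:vx, 10:vx, 11:vx, 12:tri, 13:tri, 14:tri, 15:tri, 16:vx, 17:vx, 18:vx, 19:tri, 20:tri, 21:tri, 22:tri
edges: (6,0,ck); (6,1,c); (6,3,c); (6,4,c); (12,0,c); (12,9,c); (12,11,c); (13,1,c); (13,9,c); (13,10,c); (14,4,c); (14,10,c); (14,11,c); (15,9,c); (15,10,c); (15,11,c); (19,0,c); (19,16,c); (19,18,c); (20,1,c); (20,16,c); (20,17,c); (21,4,c); (21,17,c); (21,18,c); (22,16,c); (22,17,c); (22,18,c)


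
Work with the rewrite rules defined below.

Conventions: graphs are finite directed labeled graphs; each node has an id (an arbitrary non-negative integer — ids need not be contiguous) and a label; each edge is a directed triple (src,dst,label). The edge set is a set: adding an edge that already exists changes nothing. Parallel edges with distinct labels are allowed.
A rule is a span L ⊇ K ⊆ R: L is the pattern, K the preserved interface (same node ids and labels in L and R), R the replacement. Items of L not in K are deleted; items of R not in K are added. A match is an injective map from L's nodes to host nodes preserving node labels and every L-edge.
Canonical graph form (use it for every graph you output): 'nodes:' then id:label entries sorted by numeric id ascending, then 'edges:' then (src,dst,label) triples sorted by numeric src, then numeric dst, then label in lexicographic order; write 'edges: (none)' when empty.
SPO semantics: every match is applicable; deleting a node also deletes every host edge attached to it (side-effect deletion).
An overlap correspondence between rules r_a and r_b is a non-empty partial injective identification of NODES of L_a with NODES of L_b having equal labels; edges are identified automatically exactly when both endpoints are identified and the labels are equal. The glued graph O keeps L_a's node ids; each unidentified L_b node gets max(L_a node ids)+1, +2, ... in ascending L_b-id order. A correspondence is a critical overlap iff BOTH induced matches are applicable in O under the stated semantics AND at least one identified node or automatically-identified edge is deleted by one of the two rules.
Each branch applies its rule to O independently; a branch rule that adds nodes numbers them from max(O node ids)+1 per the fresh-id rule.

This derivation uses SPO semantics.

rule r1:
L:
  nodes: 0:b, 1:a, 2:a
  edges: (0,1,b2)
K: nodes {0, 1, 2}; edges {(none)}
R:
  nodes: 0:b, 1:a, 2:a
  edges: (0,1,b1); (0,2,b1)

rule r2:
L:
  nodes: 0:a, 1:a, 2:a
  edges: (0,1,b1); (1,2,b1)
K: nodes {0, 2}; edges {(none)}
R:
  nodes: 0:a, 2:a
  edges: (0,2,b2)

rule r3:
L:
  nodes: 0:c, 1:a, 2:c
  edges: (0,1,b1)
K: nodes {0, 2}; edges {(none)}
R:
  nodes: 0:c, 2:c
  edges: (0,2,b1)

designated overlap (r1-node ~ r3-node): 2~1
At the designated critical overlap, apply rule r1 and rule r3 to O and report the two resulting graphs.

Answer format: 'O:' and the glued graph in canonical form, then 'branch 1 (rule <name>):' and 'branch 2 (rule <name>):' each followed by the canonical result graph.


O:
nodes: 0:b, 1:a, 2:a, 3:c, 4:c
edges: (0,1,b2); (3,2,b1)
branch 1 (rule r1):
nodes: 0:b, 1:a, 2:a, 3:c, 4:c
edges: (0,1,b1); (0,2,b1); (3,2,b1)
branch 2 (rule r3):
nodes: 0:b, 1:a, 3:c, 4:c
edges: (0,1,b2); (3,4,b1)


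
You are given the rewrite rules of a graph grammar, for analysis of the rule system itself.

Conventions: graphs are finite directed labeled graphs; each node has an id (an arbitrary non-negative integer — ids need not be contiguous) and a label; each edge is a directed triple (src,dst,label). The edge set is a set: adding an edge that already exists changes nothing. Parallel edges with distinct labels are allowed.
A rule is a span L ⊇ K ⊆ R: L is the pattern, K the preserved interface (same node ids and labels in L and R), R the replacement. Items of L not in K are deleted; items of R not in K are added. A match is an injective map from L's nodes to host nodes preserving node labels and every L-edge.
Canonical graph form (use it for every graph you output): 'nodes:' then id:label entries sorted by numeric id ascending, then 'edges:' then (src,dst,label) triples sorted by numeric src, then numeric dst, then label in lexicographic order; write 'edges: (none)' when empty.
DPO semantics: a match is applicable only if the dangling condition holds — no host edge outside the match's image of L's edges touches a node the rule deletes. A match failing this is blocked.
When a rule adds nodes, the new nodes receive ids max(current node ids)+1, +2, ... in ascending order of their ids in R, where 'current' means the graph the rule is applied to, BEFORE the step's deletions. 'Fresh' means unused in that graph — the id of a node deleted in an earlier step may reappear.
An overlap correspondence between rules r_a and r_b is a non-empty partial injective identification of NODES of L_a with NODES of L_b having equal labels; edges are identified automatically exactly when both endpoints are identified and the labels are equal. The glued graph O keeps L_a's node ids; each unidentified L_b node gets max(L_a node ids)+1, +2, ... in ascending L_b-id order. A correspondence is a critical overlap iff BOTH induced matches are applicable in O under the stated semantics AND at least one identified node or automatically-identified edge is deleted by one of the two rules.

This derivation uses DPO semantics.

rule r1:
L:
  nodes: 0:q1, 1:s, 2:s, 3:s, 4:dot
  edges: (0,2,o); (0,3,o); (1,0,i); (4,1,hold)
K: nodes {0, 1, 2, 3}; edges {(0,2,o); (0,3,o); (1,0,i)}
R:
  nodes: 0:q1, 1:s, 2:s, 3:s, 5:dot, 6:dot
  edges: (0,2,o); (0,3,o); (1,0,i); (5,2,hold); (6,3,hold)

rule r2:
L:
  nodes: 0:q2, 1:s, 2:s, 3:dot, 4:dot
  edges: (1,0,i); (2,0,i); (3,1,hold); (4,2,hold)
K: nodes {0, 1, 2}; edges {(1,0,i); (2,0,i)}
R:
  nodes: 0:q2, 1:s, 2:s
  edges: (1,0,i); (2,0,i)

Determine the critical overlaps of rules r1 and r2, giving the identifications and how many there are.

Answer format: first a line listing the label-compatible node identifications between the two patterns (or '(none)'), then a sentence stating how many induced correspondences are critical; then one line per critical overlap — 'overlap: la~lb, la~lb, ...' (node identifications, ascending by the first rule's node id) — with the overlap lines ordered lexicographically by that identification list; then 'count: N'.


label-compatible node identifications between L(r1) and L(r2): 1~1, 1~2, 2~1, 2~2, 3~1, 3~2, 4~3, 4~4
6 of the induced correspondences are critical overlaps of r1 and r2.
overlap: 1~1, 2~2, 4~3
overlap: 1~1, 3~2, 4~3
overlap: 1~1, 4~3
overlap: 1~2, 2~1, 4~4
overlap: 1~2, 3~1, 4~4
overlap: 1~2, 4~4
count: 6


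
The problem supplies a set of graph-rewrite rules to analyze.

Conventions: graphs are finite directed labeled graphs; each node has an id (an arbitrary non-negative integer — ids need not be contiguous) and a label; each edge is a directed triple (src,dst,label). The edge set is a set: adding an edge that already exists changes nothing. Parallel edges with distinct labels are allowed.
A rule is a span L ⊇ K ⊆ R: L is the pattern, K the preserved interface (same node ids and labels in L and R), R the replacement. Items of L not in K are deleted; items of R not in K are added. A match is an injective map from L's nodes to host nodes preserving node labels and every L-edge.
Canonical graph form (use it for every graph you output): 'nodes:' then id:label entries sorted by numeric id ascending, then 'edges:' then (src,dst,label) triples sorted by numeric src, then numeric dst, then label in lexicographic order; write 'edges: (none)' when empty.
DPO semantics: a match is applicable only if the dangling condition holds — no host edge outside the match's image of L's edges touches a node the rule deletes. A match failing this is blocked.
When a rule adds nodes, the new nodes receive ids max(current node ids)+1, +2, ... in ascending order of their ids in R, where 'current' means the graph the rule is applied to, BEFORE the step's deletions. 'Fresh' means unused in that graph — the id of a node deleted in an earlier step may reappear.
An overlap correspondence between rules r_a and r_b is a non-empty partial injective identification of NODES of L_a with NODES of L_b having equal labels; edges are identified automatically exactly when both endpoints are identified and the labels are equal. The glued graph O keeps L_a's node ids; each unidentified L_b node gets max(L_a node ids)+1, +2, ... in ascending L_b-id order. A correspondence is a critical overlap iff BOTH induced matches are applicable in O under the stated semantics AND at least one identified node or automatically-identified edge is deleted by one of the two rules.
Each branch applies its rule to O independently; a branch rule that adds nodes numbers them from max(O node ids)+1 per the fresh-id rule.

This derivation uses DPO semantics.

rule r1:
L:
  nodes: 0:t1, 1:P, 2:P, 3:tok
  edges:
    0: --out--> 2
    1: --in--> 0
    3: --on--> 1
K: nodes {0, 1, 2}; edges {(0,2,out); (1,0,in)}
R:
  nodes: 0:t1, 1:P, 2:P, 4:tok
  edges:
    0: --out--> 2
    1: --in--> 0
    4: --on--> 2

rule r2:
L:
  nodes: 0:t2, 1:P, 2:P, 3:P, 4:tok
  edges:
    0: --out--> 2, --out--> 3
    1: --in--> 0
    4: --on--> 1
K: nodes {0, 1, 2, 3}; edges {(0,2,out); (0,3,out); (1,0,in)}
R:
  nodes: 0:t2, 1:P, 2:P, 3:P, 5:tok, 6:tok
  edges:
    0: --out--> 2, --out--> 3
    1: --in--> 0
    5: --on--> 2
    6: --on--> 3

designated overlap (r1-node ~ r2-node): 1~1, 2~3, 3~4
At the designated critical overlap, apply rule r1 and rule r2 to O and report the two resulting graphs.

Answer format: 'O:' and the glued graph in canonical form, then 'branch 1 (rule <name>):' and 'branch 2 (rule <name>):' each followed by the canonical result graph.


O:
nodes: 0:t1, 1:P, 2:P, 3:tok, 4:t2, 5:P
edges: (0,2,out); (1,0,in); (1,4,in); (3,1,on); (4,2,out); (4,5,out)
branch 1 (rule r1):
nodes: 0:t1, 1:P, 2:P, 4:t2, 5:P, 6:tok
edges: (0,2,out); (1,0,in); (1,4,in); (4,2,out); (4,5,out); (6,2,on)
branch 2 (rule r2):
nodes: 0:t1, 1:P, 2:P, 4:t2, 5:P, 6:tok, 7:tok
edges: (0,2,out); (1,0,in); (1,4,in); (4,2,out); (4,5,out); (6,5,on); (7,2,on)


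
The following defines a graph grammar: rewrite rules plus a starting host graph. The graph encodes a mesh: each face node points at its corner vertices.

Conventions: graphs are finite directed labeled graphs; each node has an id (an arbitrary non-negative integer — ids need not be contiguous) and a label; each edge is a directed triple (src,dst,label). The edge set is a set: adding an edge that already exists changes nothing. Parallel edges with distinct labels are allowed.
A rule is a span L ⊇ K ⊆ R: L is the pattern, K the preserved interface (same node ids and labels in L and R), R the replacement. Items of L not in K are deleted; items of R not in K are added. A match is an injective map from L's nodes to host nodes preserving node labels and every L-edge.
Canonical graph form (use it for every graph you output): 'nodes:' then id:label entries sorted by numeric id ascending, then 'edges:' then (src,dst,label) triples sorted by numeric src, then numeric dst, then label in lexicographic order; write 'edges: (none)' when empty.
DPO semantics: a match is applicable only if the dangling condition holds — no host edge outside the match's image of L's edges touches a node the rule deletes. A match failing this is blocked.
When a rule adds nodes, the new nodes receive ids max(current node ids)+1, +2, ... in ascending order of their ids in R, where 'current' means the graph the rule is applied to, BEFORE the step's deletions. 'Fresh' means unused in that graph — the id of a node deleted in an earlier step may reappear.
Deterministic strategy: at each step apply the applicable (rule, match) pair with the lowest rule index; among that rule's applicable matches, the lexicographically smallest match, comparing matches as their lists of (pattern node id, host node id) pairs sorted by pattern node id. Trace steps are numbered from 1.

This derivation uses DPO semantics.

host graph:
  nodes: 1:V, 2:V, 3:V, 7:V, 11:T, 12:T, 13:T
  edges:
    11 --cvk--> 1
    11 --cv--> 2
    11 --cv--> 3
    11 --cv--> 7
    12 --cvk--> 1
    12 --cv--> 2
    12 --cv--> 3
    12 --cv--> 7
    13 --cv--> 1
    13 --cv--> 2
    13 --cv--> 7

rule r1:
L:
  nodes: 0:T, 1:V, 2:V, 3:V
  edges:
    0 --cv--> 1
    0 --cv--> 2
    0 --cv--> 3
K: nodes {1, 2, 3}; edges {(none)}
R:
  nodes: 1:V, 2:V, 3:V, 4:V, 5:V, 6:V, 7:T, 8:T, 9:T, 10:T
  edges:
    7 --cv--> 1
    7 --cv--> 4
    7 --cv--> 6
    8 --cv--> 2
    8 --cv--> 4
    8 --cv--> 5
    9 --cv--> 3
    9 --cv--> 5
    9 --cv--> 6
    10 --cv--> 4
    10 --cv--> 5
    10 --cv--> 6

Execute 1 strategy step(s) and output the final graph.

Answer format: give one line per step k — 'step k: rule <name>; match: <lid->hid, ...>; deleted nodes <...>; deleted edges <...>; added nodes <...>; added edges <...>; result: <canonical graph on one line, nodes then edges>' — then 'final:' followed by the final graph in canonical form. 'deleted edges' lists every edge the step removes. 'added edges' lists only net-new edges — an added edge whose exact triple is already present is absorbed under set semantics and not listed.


step 1: rule r1; match: 0->13, 1->1, 2->2, 3->7; deleted nodes 13; deleted edges (13,1,cv); (13,2,cv); (13,7,cv); added nodes 14, 15, 16, 17, 18, 19, 20; added edges (17,1,cv); (17,14,cv); (17,16,cv); (18,2,cv); (18,14,cv); (18,15,cv); (19,7,cv); (19,15,cv); (19,16,cv); (20,14,cv); (20,15,cv); (20,16,cv); result: nodes: 1:V, 2:V, 3:V, 7:V, 11:T, 12:T, 14:V, 15:V, 16:V, 17:T, 18:T, 19:T, 20:T edges: (11,1,cvk); (11,2,cv); (11,3,cv); (11,7,cv); (12,1,cvk); (12,2,cv); (12,3,cv); (12,7,cv); (17,1,cv); (17,14,cv); (17,16,cv); (18,2,cv); (18,14,cv); (18,15,cv); (19,7,cv); (19,15,cv); (19,16,cv); (20,14,cv); (20,15,cv); (20,16,cv)
final:
nodes: 1:V, 2:V, 3:V, 7:V, 11:T, 12:T, 14:V, 15:V, 16:V, 17:T, 18:T, 19:T, 20:T
edges: (11,1,cvk); (11,2,cv); (11,3,cv); (11,7,cv); (12,1,cvk); (12,2,cv); (12,3,cv); (12,7,cv); (17,1,cv); (17,14,cv); (17,16,cv); (18,2,cv); (18,14,cv); (18,15,cv); (19,7,cv); (19,15,cv); (19,16,cv); (20,14,cv); (20,15,cv); (20,16,cv)


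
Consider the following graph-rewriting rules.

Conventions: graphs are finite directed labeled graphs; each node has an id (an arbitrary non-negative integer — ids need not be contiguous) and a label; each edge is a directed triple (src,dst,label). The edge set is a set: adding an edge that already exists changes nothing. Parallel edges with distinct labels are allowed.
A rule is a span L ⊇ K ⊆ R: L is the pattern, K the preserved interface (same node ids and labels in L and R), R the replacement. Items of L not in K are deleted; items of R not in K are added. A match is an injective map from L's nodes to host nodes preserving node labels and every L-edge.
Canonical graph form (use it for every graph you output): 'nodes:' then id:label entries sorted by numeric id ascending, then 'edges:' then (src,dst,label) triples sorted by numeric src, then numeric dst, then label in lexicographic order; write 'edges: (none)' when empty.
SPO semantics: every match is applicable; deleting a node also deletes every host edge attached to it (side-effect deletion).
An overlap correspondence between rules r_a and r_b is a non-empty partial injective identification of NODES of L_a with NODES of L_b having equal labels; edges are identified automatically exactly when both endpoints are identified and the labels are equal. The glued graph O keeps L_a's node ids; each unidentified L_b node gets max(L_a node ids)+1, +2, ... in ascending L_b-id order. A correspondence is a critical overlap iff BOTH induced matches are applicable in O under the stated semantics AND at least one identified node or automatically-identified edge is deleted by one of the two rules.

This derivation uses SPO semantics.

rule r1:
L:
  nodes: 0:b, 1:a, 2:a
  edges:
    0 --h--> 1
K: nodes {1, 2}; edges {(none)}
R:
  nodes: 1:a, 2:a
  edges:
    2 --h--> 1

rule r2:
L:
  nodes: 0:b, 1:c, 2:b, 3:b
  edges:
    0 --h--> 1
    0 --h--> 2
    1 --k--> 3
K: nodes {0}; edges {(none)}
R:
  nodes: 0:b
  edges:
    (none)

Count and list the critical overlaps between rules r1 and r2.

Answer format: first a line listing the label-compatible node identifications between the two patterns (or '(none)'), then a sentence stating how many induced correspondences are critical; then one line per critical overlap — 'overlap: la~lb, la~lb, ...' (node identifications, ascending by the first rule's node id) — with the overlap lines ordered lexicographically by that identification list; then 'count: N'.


label-compatible node identifications between L(r1) and L(r2): 0~0, 0~2, 0~3
3 of the induced correspondences are critical overlaps of r1 and r2.
overlap: 0~0
overlap: 0~2
overlap: 0~3
count: 3


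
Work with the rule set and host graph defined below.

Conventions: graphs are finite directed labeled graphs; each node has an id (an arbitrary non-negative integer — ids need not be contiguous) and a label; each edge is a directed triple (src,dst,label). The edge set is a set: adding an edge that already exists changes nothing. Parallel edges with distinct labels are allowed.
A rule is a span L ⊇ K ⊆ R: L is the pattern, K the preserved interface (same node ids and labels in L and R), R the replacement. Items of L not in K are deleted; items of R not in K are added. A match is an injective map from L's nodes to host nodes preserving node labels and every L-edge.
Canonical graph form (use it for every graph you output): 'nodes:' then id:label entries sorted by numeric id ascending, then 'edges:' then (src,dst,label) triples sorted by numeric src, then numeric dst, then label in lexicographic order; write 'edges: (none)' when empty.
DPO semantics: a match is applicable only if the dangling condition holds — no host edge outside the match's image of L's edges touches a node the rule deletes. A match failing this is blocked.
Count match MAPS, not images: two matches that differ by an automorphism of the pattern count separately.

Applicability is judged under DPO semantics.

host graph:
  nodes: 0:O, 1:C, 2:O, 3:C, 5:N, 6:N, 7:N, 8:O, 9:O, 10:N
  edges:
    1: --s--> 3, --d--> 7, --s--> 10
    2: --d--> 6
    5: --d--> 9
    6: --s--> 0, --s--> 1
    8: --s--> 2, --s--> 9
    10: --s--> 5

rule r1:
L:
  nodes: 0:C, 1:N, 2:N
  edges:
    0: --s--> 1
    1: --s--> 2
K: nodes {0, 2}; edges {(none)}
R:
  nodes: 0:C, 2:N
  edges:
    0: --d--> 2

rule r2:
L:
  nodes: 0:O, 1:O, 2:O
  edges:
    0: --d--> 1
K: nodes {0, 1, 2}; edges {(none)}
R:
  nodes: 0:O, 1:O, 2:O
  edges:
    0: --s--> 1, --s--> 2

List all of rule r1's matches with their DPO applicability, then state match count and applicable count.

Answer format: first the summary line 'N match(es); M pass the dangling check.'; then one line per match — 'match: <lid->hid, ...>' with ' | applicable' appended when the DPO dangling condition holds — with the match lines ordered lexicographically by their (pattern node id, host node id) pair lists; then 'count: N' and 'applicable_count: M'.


1 match(es); 1 pass the dangling check.
match: 0->1, 1->10, 2->5 | applicable
count: 1
applicable_count: 1


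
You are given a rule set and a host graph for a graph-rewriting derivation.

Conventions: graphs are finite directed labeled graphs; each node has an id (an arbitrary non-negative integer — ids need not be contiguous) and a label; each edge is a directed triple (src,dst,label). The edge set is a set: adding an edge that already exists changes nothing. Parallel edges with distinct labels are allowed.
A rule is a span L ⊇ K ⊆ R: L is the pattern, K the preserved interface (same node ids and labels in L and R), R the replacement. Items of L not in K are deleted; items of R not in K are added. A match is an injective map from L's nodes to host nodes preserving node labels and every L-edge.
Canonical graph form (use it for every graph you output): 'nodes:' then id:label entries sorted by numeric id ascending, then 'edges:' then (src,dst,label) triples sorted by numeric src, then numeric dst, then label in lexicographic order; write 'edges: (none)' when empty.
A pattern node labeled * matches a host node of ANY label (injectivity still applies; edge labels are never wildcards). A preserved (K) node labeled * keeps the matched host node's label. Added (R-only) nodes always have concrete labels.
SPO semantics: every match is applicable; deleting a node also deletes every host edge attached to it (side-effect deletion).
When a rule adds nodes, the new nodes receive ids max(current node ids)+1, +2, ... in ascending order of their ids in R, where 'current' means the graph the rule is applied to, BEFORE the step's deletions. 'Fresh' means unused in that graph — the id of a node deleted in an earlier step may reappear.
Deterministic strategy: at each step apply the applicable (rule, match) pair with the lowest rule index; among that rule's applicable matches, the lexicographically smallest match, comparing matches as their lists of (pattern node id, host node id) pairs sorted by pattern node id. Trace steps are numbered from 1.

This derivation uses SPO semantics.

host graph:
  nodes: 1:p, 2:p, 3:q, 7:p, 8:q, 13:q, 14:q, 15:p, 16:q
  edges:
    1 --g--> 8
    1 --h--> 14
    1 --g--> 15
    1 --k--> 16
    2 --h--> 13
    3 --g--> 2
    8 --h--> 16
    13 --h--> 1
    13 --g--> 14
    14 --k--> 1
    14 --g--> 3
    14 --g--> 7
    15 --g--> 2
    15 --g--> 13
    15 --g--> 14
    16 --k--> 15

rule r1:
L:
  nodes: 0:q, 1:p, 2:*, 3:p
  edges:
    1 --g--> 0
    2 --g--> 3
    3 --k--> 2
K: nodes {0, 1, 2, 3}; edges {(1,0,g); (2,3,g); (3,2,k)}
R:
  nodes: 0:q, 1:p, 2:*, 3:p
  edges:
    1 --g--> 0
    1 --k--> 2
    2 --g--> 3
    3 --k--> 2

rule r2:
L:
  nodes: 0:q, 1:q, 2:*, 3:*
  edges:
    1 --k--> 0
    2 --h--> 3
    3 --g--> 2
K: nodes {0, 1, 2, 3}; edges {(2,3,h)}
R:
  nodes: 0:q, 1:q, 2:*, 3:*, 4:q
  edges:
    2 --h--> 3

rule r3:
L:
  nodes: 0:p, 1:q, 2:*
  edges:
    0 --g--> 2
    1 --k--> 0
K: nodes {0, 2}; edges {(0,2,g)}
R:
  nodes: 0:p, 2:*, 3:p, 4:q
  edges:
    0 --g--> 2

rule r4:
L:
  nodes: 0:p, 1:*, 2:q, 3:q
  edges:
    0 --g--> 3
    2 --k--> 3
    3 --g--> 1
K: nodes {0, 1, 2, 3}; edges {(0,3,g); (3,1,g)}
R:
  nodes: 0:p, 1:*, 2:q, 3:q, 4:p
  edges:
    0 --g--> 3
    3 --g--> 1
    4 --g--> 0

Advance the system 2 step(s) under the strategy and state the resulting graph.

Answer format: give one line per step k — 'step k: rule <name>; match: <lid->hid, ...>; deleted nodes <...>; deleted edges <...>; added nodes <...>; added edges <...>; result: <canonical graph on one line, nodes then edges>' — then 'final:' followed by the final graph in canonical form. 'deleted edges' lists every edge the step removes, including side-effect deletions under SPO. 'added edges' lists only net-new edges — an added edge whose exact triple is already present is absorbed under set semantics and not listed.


step 1: rule r3; match: 0->1, 1->14, 2->8; deleted nodes 14; deleted edges (1,14,h); (13,14,g); (14,1,k); (14,3,g); (14,7,g); (15,14,g); added nodes 17, 18; added edges (none); result: nodes: 1:p, 2:p, 3:q, 7:p, 8:q, 13:q, 15:p, 16:q, 17:p, 18:q edges: (1,8,g); (1,15,g); (1,16,k); (2,13,h); (3,2,g); (8,16,h); (13,1,h); (15,2,g); (15,13,g); (16,15,k)
step 2: rule r3; match: 0->15, 1->16, 2->2; deleted nodes 16; deleted edges (1,16,k); (8,16,h); (16,15,k); added nodes 19, 20; added edges (none); result: nodes: 1:p, 2:p, 3:q, 7:p, 8:q, 13:q, 15:p, 17:p, 18:q, 19:p, 20:q edges: (1,8,g); (1,15,g); (2,13,h); (3,2,g); (13,1,h); (15,2,g); (15,13,g)
final:
nodes: 1:p, 2:p, 3:q, 7:p, 8:q, 13:q, 15:p, 17:p, 18:q, 19:p, 20:q
edges: (1,8,g); (1,15,g); (2,13,h); (3,2,g); (13,1,h); (15,2,g); (15,13,g)
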